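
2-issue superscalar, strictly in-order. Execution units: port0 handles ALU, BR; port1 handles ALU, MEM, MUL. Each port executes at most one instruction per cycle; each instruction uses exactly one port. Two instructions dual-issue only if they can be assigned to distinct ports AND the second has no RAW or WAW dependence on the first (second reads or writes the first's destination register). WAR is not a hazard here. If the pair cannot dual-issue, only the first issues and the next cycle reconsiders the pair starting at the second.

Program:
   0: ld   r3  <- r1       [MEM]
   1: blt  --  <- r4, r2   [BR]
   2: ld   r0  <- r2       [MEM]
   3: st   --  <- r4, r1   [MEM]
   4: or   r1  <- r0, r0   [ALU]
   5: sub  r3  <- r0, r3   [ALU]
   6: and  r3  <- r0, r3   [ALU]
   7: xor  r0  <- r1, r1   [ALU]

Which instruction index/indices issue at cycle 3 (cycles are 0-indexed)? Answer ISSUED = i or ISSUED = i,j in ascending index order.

0. ld/blt @i0/i1  | dual
1. ld @i2  | no-port MEM/MEM
2. st/or @i3/i4  | dual
3. sub @i5  | RAW+WAW r3
4. and/xor @i6/i7  | dual

ISSUED = 5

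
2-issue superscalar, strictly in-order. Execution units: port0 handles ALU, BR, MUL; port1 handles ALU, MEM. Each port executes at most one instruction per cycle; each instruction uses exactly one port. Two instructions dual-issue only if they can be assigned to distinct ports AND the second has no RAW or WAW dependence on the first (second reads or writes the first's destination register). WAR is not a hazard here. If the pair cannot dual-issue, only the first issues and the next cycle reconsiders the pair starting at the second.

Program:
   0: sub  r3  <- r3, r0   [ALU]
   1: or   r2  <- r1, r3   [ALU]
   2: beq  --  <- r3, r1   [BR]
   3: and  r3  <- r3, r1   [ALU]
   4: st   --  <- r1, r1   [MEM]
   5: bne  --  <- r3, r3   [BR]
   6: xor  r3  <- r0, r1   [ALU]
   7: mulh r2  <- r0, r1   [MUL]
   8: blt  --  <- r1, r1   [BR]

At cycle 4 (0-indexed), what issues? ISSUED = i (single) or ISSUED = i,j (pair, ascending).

[0] i0  sub  -- RAW r3
[1] i1+i2  or/beq  -- dual
[2] i3+i4  and/st  -- dual
[3] i5+i6  bne/xor  -- dual
[4] i7  mulh  -- no-port MUL/BR
[5] i8  blt  -- tail

ISSUED = 7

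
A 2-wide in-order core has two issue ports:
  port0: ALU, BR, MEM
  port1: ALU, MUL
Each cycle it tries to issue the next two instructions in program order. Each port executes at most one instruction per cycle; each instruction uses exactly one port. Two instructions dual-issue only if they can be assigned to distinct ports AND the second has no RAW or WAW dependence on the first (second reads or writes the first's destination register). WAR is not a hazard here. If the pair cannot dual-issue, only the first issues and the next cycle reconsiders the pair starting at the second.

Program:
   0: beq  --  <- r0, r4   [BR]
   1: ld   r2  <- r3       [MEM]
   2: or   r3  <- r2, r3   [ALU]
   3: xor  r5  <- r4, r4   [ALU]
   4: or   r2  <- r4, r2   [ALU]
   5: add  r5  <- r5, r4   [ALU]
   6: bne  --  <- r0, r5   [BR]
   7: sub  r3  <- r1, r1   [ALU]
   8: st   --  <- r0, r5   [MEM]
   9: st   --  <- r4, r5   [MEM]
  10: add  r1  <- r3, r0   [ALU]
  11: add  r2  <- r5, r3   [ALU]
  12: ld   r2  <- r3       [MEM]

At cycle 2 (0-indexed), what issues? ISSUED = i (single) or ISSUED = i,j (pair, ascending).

0. beq @i0  | no-port BR/MEM
1. ld @i1  | RAW r2
2. or+xor @i2&i3  | dual
3. or+add @i4&i5  | dual
4. bne+sub @i6&i7  | dual
5. st @i8  | no-port MEM/MEM
6. st+add @i9&i10  | dual
7. add @i11  | WAW r2
8. ld @i12  | tail

ISSUED = 2,3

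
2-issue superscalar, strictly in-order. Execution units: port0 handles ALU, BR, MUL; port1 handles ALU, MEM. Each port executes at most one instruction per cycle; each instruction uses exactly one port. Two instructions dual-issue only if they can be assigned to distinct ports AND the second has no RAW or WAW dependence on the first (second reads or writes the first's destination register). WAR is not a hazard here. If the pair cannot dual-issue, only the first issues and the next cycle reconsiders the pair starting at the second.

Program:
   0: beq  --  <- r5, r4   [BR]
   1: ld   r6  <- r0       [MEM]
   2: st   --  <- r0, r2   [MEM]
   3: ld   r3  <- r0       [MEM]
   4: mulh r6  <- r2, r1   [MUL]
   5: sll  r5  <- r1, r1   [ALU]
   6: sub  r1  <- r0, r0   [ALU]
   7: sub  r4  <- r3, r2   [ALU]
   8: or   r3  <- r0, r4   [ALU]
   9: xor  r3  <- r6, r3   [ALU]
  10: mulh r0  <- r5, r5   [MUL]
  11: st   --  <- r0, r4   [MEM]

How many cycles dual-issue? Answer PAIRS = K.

PAIRS = 4

c0: i0&i1 beq+ld  2-wide
c1: i2 st  no-port MEM/MEM
c2: i3&i4 ld+mulh  2-wide
c3: i5&i6 sll+sub  2-wide
c4: i7 sub  RAW r4
c5: i8 or  RAW+WAW r3
c6: i9&i10 xor+mulh  2-wide
c7: i11 st  tail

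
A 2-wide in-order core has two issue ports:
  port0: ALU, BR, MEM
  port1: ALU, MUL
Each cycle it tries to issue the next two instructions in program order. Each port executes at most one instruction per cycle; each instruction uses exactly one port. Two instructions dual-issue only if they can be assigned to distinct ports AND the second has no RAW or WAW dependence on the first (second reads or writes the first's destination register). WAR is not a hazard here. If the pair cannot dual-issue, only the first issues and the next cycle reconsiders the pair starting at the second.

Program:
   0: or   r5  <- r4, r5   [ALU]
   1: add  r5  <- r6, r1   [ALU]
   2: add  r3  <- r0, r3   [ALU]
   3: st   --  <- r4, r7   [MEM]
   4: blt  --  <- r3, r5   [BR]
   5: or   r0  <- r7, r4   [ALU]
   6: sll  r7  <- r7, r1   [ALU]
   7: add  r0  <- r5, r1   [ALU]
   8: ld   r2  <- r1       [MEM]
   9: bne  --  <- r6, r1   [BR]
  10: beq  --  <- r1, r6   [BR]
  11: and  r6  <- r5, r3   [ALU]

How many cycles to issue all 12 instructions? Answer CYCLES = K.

CYCLES = 8

#0 head=0: or.ALU i0 WAW r5
#1 head=1: add.ALU add.ALU i1&i2 2-wide
#2 head=3: st.MEM i3 no-port MEM/BR
#3 head=4: blt.BR or.ALU i4&i5 2-wide
#4 head=6: sll.ALU add.ALU i6&i7 2-wide
#5 head=8: ld.MEM i8 no-port MEM/BR
#6 head=9: bne.BR i9 no-port BR/BR
#7 head=10: beq.BR and.ALU i10&i11 2-wide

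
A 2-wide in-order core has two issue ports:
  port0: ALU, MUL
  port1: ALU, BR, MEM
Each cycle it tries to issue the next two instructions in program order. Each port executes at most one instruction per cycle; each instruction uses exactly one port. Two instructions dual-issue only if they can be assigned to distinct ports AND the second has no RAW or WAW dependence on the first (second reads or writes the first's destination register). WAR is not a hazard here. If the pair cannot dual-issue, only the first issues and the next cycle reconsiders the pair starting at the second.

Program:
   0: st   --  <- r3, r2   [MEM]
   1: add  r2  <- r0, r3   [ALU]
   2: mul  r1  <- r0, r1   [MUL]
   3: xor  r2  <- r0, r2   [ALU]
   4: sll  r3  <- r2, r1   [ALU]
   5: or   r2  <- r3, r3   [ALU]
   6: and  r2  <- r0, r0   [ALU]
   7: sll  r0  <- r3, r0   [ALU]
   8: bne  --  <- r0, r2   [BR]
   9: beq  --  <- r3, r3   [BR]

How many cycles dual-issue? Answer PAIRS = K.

c0: i0+i1 st.MEM+add.ALU  2-wide
c1: i2+i3 mul.MUL+xor.ALU  2-wide
c2: i4 sll.ALU  RAW r3
c3: i5 or.ALU  WAW r2
c4: i6+i7 and.ALU+sll.ALU  2-wide
c5: i8 bne.BR  no-port BR/BR
c6: i9 beq.BR  tail

PAIRS = 3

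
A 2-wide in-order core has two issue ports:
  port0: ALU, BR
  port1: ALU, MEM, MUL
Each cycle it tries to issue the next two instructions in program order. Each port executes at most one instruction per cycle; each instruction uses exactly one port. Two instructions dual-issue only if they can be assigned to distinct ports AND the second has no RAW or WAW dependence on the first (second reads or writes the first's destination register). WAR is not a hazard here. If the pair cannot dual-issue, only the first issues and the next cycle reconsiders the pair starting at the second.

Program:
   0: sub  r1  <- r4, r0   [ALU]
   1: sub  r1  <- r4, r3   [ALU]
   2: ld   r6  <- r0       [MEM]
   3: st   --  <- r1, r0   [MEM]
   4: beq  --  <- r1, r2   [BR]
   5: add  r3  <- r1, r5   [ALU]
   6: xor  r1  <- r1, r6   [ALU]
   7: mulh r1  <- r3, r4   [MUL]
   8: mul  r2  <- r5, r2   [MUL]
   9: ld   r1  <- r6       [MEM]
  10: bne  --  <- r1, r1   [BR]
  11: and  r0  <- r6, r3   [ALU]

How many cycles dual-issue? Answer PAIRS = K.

[0] i0  sub.ALU  -- WAW r1
[1] i1+i2  sub.ALU;ld.MEM  -- pair
[2] i3+i4  st.MEM;beq.BR  -- pair
[3] i5+i6  add.ALU;xor.ALU  -- pair
[4] i7  mulh.MUL  -- no-port MUL/MUL
[5] i8  mul.MUL  -- no-port MUL/MEM
[6] i9  ld.MEM  -- RAW r1
[7] i10+i11  bne.BR;and.ALU  -- pair

PAIRS = 4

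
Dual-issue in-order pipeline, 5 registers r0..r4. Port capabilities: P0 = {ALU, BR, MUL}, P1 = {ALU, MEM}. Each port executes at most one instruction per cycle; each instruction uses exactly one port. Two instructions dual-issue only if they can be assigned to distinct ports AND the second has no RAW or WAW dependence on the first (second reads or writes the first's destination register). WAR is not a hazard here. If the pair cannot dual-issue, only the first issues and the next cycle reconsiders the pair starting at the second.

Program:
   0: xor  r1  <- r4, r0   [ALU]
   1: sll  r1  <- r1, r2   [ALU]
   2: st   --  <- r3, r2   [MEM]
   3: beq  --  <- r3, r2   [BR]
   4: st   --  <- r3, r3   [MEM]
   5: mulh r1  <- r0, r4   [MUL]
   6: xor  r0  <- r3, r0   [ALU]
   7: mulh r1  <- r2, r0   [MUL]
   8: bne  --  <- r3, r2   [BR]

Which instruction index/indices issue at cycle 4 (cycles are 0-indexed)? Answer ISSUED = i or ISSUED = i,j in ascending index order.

ISSUED = 7

c0: i0 xor.ALU  RAW+WAW r1
c1: i1,i2 sll.ALU+st.MEM  2-wide
c2: i3,i4 beq.BR+st.MEM  2-wide
c3: i5,i6 mulh.MUL+xor.ALU  2-wide
c4: i7 mulh.MUL  no-port MUL/BR
c5: i8 bne.BR  tail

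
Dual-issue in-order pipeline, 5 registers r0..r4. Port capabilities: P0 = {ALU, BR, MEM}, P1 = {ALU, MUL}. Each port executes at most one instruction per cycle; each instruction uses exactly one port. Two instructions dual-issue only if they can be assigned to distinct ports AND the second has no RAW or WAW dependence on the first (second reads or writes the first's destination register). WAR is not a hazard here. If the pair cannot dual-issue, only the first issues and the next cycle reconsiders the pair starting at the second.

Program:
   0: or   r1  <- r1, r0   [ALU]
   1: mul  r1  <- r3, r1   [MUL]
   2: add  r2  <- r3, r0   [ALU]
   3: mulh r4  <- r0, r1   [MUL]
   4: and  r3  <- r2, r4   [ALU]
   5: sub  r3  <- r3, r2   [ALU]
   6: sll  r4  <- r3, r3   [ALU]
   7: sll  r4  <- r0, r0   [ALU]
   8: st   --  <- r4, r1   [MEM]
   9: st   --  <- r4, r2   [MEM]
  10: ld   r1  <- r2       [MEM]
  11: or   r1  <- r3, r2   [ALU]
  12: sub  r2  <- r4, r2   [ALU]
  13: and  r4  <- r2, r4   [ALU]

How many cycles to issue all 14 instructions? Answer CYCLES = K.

CYCLES = 12

c0: i0 or.ALU  RAW+WAW r1
c1: i1+i2 mul.MUL/add.ALU  2-wide
c2: i3 mulh.MUL  RAW r4
c3: i4 and.ALU  RAW+WAW r3
c4: i5 sub.ALU  RAW r3
c5: i6 sll.ALU  WAW r4
c6: i7 sll.ALU  RAW r4
c7: i8 st.MEM  no-port MEM/MEM
c8: i9 st.MEM  no-port MEM/MEM
c9: i10 ld.MEM  WAW r1
c10: i11+i12 or.ALU/sub.ALU  2-wide
c11: i13 and.ALU  tail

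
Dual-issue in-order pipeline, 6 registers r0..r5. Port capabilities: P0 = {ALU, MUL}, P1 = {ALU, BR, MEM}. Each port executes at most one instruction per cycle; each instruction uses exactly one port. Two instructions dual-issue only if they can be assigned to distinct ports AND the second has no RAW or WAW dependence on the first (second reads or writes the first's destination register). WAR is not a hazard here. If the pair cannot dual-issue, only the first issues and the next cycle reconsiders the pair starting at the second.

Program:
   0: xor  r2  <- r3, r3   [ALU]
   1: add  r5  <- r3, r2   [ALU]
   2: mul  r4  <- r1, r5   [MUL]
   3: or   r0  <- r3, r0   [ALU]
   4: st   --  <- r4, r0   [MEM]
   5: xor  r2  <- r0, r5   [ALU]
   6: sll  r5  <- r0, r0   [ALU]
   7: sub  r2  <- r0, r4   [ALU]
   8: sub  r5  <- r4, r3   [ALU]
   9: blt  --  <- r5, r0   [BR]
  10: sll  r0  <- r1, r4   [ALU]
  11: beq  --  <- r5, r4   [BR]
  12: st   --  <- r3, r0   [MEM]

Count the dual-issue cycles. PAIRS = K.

c0: i0 xor  RAW r2
c1: i1 add  RAW r5
c2: i2+i3 mul+or  dual
c3: i4+i5 st+xor  dual
c4: i6+i7 sll+sub  dual
c5: i8 sub  RAW r5
c6: i9+i10 blt+sll  dual
c7: i11 beq  no-port BR/MEM
c8: i12 st  tail

PAIRS = 4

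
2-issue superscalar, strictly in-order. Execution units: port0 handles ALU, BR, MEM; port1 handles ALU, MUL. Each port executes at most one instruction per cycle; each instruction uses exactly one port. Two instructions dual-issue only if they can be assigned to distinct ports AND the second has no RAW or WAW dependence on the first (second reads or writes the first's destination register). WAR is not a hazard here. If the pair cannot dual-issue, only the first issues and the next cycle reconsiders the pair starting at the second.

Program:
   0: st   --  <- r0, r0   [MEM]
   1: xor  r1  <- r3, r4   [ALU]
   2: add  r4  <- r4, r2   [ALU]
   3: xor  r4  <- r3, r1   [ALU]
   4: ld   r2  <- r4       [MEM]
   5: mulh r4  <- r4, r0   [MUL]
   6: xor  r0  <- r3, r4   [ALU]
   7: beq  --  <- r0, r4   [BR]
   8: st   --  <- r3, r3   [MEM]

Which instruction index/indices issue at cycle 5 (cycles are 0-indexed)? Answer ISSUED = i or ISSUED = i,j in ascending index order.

0. st xor @i0,i1  | 2-wide
1. add @i2  | WAW r4
2. xor @i3  | RAW r4
3. ld mulh @i4,i5  | 2-wide
4. xor @i6  | RAW r0
5. beq @i7  | no-port BR/MEM
6. st @i8  | tail

ISSUED = 7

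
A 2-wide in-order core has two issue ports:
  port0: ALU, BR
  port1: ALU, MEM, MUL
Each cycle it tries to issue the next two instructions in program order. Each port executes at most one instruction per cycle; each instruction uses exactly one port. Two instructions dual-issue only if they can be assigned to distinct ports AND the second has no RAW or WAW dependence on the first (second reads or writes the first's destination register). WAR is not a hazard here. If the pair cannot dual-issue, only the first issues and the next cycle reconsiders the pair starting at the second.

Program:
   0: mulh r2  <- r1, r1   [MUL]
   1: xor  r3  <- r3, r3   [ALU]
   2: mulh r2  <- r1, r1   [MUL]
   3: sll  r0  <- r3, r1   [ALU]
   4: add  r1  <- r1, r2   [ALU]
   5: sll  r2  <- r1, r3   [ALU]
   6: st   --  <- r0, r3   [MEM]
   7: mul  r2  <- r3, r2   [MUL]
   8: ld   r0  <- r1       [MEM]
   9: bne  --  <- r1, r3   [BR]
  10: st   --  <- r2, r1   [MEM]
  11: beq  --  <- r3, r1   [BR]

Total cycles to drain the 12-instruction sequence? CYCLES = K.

0. mulh.MUL;xor.ALU @i0+i1  | 2-wide
1. mulh.MUL;sll.ALU @i2+i3  | 2-wide
2. add.ALU @i4  | RAW r1
3. sll.ALU;st.MEM @i5+i6  | 2-wide
4. mul.MUL @i7  | no-port MUL/MEM
5. ld.MEM;bne.BR @i8+i9  | 2-wide
6. st.MEM;beq.BR @i10+i11  | 2-wide

CYCLES = 7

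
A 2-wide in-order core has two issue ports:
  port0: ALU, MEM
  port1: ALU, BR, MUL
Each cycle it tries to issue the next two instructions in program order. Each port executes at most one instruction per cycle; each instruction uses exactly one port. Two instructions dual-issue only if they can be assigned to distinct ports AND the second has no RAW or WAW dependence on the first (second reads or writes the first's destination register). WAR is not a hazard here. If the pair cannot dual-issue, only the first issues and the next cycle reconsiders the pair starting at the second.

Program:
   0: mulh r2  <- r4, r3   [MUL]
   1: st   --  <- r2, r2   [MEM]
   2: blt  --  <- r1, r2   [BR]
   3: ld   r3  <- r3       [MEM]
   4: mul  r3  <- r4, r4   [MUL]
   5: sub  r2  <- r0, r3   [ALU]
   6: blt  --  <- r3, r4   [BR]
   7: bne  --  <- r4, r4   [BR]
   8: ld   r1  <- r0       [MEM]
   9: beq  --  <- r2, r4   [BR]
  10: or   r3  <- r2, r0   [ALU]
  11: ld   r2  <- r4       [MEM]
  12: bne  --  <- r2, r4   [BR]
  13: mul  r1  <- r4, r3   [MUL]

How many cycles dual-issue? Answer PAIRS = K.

[0] i0  mulh  -- RAW r2
[1] i1,i2  st blt  -- dual
[2] i3  ld  -- WAW r3
[3] i4  mul  -- RAW r3
[4] i5,i6  sub blt  -- dual
[5] i7,i8  bne ld  -- dual
[6] i9,i10  beq or  -- dual
[7] i11  ld  -- RAW r2
[8] i12  bne  -- no-port BR/MUL
[9] i13  mul  -- tail

PAIRS = 4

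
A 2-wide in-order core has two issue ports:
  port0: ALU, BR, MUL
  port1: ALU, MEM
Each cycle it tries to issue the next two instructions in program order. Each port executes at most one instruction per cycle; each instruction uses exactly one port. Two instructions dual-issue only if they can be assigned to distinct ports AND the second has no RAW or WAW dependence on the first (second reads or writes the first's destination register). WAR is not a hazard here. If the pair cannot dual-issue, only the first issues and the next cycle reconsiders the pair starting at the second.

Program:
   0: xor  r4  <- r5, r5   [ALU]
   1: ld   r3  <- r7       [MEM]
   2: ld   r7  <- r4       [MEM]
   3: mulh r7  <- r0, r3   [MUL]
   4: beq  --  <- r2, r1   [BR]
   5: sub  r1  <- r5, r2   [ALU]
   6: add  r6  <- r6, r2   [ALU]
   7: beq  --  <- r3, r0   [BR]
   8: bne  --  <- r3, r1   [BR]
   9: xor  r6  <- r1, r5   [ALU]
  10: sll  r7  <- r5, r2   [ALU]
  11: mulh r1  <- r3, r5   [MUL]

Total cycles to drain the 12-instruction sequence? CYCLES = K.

CYCLES = 7

[0] i0/i1  xor/ld  -- 2-wide
[1] i2  ld  -- WAW r7
[2] i3  mulh  -- no-port MUL/BR
[3] i4/i5  beq/sub  -- 2-wide
[4] i6/i7  add/beq  -- 2-wide
[5] i8/i9  bne/xor  -- 2-wide
[6] i10/i11  sll/mulh  -- 2-wide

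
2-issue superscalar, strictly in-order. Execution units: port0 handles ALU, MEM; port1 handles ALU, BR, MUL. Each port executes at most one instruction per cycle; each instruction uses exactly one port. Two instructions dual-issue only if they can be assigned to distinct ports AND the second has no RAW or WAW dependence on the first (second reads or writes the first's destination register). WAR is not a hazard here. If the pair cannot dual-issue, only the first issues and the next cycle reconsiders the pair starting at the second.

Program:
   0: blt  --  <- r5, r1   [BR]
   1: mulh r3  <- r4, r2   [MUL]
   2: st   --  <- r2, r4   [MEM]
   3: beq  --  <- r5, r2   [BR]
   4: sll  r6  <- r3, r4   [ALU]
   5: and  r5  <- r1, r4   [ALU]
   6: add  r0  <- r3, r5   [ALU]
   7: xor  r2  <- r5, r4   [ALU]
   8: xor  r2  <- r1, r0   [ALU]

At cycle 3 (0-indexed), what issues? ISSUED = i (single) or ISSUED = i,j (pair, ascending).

#0 head=0: blt.BR i0 no-port BR/MUL
#1 head=1: mulh.MUL st.MEM i1&i2 2-wide
#2 head=3: beq.BR sll.ALU i3&i4 2-wide
#3 head=5: and.ALU i5 RAW r5
#4 head=6: add.ALU xor.ALU i6&i7 2-wide
#5 head=8: xor.ALU i8 tail

ISSUED = 5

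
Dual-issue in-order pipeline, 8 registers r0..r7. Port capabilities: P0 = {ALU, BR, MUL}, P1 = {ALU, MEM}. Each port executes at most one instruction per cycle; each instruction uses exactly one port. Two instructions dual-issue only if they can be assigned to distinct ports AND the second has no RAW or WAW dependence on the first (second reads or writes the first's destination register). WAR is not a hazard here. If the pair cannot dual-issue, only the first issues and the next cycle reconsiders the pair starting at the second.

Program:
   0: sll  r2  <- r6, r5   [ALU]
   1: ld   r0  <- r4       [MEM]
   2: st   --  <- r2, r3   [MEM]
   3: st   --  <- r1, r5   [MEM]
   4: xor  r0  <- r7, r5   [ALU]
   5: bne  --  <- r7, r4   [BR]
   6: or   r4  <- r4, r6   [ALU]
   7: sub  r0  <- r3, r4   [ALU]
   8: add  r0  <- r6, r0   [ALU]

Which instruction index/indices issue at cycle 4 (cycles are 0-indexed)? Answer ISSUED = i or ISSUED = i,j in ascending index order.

ISSUED = 7

[0] i0+i1  sll ld  -- dual
[1] i2  st  -- no-port MEM/MEM
[2] i3+i4  st xor  -- dual
[3] i5+i6  bne or  -- dual
[4] i7  sub  -- RAW+WAW r0
[5] i8  add  -- tail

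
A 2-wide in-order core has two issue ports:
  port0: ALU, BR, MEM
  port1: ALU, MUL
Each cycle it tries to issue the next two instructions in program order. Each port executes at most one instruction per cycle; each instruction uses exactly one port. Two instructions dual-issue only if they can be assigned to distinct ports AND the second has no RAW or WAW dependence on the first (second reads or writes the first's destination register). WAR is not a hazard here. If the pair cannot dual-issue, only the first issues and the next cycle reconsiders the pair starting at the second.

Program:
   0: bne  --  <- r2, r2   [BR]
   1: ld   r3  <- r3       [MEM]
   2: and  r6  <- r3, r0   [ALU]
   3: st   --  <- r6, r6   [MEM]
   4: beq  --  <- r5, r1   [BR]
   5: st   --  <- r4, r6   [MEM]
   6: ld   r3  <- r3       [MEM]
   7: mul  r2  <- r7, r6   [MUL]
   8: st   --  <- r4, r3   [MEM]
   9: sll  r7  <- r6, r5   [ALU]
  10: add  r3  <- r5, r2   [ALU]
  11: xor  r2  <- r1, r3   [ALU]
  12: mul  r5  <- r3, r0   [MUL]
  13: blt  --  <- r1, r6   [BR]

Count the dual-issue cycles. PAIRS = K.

t=0 i0:bne.BR ; no-port BR/MEM
t=1 i1:ld.MEM ; RAW r3
t=2 i2:and.ALU ; RAW r6
t=3 i3:st.MEM ; no-port MEM/BR
t=4 i4:beq.BR ; no-port BR/MEM
t=5 i5:st.MEM ; no-port MEM/MEM
t=6 i6+i7:ld.MEM+mul.MUL ; dual
t=7 i8+i9:st.MEM+sll.ALU ; dual
t=8 i10:add.ALU ; RAW r3
t=9 i11+i12:xor.ALU+mul.MUL ; dual
t=10 i13:blt.BR ; tail

PAIRS = 3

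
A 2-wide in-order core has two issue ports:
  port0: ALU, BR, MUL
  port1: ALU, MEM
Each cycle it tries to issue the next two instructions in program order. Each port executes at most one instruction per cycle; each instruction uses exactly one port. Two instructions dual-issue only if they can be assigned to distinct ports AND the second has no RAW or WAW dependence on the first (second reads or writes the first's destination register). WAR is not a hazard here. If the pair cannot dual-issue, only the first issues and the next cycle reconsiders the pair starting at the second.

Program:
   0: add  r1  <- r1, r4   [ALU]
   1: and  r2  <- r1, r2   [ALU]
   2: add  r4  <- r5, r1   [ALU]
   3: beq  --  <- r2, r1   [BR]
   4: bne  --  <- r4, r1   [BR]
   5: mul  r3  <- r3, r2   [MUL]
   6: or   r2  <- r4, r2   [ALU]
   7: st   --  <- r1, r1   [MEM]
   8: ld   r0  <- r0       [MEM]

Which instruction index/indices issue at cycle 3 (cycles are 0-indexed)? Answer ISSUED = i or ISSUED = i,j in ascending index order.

ISSUED = 4

[0] i0  add.ALU  -- RAW r1
[1] i1,i2  and.ALU add.ALU  -- pair
[2] i3  beq.BR  -- no-port BR/BR
[3] i4  bne.BR  -- no-port BR/MUL
[4] i5,i6  mul.MUL or.ALU  -- pair
[5] i7  st.MEM  -- no-port MEM/MEM
[6] i8  ld.MEM  -- tail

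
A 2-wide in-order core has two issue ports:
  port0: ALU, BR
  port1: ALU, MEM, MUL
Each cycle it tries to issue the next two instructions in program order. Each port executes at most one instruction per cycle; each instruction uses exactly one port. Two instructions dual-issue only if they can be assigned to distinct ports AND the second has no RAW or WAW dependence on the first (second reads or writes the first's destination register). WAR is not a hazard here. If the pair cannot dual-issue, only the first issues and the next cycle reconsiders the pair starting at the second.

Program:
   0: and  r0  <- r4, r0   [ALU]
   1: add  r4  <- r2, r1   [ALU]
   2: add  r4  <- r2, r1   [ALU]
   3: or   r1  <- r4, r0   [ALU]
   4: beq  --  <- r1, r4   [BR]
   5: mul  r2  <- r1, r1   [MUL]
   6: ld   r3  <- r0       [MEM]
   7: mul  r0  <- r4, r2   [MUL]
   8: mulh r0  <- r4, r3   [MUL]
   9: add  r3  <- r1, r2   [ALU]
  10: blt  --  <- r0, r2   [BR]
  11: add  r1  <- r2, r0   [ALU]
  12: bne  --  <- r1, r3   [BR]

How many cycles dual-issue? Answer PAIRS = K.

[0] i0&i1  and/add  -- dual
[1] i2  add  -- RAW r4
[2] i3  or  -- RAW r1
[3] i4&i5  beq/mul  -- dual
[4] i6  ld  -- no-port MEM/MUL
[5] i7  mul  -- no-port MUL/MUL
[6] i8&i9  mulh/add  -- dual
[7] i10&i11  blt/add  -- dual
[8] i12  bne  -- tail

PAIRS = 4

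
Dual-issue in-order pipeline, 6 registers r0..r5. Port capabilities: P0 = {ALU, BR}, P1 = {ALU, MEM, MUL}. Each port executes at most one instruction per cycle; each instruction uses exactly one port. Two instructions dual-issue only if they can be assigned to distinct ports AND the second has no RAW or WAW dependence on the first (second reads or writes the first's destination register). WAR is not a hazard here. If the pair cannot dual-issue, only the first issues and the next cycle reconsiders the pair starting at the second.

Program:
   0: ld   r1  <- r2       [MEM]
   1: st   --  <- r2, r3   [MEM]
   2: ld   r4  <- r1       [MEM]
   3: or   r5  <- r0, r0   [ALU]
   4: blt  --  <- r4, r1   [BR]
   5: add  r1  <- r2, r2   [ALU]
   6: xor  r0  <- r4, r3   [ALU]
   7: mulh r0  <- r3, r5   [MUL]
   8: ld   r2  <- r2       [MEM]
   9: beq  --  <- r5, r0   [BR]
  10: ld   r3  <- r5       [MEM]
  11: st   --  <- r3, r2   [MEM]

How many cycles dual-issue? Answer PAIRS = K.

  cy0 -> i0 (ld) no-port MEM/MEM
  cy1 -> i1 (st) no-port MEM/MEM
  cy2 -> i2+i3 (ld;or) pair
  cy3 -> i4+i5 (blt;add) pair
  cy4 -> i6 (xor) WAW r0
  cy5 -> i7 (mulh) no-port MUL/MEM
  cy6 -> i8+i9 (ld;beq) pair
  cy7 -> i10 (ld) no-port MEM/MEM
  cy8 -> i11 (st) tail

PAIRS = 3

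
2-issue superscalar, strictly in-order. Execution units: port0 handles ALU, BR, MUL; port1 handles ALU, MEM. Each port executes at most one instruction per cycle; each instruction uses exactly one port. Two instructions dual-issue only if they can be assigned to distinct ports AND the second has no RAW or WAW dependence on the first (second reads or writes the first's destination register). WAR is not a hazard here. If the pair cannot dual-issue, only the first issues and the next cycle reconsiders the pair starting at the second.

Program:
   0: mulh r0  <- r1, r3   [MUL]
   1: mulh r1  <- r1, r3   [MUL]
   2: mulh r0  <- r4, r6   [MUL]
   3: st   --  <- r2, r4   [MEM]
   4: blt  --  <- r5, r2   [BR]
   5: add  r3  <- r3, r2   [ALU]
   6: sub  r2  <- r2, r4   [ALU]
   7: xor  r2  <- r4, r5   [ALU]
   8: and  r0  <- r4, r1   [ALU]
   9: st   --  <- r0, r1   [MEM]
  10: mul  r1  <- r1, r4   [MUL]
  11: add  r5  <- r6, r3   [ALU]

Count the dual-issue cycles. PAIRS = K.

PAIRS = 4

  cy0 -> i0 (mulh.MUL) no-port MUL/MUL
  cy1 -> i1 (mulh.MUL) no-port MUL/MUL
  cy2 -> i2,i3 (mulh.MUL;st.MEM) pair
  cy3 -> i4,i5 (blt.BR;add.ALU) pair
  cy4 -> i6 (sub.ALU) WAW r2
  cy5 -> i7,i8 (xor.ALU;and.ALU) pair
  cy6 -> i9,i10 (st.MEM;mul.MUL) pair
  cy7 -> i11 (add.ALU) tail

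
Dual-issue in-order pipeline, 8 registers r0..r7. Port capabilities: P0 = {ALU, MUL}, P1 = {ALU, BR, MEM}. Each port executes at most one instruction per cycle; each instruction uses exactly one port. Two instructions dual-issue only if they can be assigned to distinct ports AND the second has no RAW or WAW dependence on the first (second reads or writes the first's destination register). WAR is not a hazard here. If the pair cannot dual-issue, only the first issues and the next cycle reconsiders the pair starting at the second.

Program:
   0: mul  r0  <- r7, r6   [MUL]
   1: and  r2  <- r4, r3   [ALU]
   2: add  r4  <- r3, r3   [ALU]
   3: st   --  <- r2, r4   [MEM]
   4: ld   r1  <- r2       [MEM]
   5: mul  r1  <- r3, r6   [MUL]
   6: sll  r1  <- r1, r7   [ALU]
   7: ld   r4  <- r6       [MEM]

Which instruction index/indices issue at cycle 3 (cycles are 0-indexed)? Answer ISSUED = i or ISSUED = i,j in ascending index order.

c0: i0+i1 mul.MUL;and.ALU  pair
c1: i2 add.ALU  RAW r4
c2: i3 st.MEM  no-port MEM/MEM
c3: i4 ld.MEM  WAW r1
c4: i5 mul.MUL  RAW+WAW r1
c5: i6+i7 sll.ALU;ld.MEM  pair

ISSUED = 4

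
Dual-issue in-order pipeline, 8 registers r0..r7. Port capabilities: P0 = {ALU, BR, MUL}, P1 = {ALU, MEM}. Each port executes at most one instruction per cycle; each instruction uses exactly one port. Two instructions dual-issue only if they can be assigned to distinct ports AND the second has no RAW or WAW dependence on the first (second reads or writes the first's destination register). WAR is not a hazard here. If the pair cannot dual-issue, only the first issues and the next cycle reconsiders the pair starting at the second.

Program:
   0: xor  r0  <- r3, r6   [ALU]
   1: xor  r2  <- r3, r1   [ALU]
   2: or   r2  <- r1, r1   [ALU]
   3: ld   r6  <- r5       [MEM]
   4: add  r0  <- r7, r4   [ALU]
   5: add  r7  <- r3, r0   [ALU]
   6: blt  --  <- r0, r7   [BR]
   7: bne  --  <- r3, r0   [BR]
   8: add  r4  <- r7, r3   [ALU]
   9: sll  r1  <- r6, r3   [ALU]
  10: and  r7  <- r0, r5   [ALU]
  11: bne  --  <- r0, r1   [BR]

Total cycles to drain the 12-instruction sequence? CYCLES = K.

CYCLES = 8

  cy0 -> i0/i1 (xor xor) 2-wide
  cy1 -> i2/i3 (or ld) 2-wide
  cy2 -> i4 (add) RAW r0
  cy3 -> i5 (add) RAW r7
  cy4 -> i6 (blt) no-port BR/BR
  cy5 -> i7/i8 (bne add) 2-wide
  cy6 -> i9/i10 (sll and) 2-wide
  cy7 -> i11 (bne) tail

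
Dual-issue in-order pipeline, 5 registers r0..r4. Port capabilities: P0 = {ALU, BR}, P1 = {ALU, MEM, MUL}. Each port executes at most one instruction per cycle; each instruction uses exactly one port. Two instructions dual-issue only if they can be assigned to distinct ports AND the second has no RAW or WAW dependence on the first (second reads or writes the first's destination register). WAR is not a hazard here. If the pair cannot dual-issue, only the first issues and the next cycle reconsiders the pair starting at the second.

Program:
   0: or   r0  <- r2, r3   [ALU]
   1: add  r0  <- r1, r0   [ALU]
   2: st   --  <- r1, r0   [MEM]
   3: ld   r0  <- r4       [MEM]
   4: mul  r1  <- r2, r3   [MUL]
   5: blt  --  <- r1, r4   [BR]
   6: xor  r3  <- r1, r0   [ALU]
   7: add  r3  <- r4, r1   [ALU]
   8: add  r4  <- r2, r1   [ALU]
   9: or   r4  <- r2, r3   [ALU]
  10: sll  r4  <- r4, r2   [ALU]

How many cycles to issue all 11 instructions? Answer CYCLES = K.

  cy0 -> i0 (or) RAW+WAW r0
  cy1 -> i1 (add) RAW r0
  cy2 -> i2 (st) no-port MEM/MEM
  cy3 -> i3 (ld) no-port MEM/MUL
  cy4 -> i4 (mul) RAW r1
  cy5 -> i5,i6 (blt;xor) 2-wide
  cy6 -> i7,i8 (add;add) 2-wide
  cy7 -> i9 (or) RAW+WAW r4
  cy8 -> i10 (sll) tail

CYCLES = 9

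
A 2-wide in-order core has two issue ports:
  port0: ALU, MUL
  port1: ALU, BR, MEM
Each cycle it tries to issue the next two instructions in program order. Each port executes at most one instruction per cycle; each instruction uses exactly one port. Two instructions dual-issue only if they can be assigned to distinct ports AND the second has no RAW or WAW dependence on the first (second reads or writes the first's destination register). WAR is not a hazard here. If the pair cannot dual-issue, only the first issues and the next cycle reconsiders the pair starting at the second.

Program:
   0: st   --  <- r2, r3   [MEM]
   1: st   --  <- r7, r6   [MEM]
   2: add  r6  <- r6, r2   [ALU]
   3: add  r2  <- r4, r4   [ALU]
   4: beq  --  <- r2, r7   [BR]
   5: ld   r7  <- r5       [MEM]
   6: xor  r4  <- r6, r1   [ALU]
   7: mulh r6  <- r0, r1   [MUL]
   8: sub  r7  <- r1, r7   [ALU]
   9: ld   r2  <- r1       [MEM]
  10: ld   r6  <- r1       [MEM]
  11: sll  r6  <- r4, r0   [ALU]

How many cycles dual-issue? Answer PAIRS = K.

0. st.MEM @i0  | no-port MEM/MEM
1. st.MEM add.ALU @i1,i2  | 2-wide
2. add.ALU @i3  | RAW r2
3. beq.BR @i4  | no-port BR/MEM
4. ld.MEM xor.ALU @i5,i6  | 2-wide
5. mulh.MUL sub.ALU @i7,i8  | 2-wide
6. ld.MEM @i9  | no-port MEM/MEM
7. ld.MEM @i10  | WAW r6
8. sll.ALU @i11  | tail

PAIRS = 3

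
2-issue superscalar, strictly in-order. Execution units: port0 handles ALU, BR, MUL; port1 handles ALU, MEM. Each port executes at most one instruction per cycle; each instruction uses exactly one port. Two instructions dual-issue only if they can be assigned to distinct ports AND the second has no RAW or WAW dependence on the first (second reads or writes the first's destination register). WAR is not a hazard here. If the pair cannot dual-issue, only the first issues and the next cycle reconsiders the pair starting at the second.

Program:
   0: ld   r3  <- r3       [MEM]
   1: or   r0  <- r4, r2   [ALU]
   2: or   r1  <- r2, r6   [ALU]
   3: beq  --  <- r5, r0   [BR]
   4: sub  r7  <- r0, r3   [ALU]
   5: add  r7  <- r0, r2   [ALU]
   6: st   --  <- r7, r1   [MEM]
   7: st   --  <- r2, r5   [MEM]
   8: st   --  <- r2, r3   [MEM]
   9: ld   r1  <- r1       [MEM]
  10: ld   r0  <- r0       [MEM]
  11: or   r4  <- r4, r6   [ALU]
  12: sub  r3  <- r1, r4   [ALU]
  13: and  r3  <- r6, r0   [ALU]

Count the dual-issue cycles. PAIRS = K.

PAIRS = 3

  cy0 -> i0/i1 (ld.MEM;or.ALU) 2-wide
  cy1 -> i2/i3 (or.ALU;beq.BR) 2-wide
  cy2 -> i4 (sub.ALU) WAW r7
  cy3 -> i5 (add.ALU) RAW r7
  cy4 -> i6 (st.MEM) no-port MEM/MEM
  cy5 -> i7 (st.MEM) no-port MEM/MEM
  cy6 -> i8 (st.MEM) no-port MEM/MEM
  cy7 -> i9 (ld.MEM) no-port MEM/MEM
  cy8 -> i10/i11 (ld.MEM;or.ALU) 2-wide
  cy9 -> i12 (sub.ALU) WAW r3
  cy10 -> i13 (and.ALU) tail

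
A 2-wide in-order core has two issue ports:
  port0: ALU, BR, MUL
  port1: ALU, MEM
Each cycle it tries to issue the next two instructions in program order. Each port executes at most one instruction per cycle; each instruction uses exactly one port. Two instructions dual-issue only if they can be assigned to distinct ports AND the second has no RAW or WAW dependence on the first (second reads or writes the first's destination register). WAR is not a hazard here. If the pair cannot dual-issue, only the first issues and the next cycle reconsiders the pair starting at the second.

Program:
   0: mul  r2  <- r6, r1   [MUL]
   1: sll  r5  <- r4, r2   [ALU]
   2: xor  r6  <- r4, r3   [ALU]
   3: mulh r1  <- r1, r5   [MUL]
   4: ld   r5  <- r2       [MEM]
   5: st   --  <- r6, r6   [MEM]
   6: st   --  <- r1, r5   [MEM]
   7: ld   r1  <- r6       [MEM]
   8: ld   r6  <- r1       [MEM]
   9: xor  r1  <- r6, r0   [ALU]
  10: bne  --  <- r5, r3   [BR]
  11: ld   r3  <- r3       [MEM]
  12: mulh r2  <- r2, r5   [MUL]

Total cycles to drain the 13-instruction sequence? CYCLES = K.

#0 head=0: mul i0 RAW r2
#1 head=1: sll+xor i1&i2 pair
#2 head=3: mulh+ld i3&i4 pair
#3 head=5: st i5 no-port MEM/MEM
#4 head=6: st i6 no-port MEM/MEM
#5 head=7: ld i7 no-port MEM/MEM
#6 head=8: ld i8 RAW r6
#7 head=9: xor+bne i9&i10 pair
#8 head=11: ld+mulh i11&i12 pair

CYCLES = 9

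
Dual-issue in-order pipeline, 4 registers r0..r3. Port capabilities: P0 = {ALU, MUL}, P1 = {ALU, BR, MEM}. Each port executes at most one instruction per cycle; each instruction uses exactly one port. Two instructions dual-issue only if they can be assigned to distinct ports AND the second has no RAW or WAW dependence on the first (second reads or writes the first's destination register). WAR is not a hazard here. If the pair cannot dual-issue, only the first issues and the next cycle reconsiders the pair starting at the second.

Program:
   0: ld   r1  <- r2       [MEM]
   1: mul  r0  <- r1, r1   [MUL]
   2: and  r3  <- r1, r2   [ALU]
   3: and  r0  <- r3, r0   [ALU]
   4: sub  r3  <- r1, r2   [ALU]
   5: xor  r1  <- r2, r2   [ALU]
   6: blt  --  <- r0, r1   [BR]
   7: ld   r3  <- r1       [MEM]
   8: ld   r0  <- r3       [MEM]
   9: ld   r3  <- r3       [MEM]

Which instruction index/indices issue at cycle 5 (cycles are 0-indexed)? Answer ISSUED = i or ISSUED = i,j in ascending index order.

t=0 i0:ld ; RAW r1
t=1 i1,i2:mul and ; dual
t=2 i3,i4:and sub ; dual
t=3 i5:xor ; RAW r1
t=4 i6:blt ; no-port BR/MEM
t=5 i7:ld ; no-port MEM/MEM
t=6 i8:ld ; no-port MEM/MEM
t=7 i9:ld ; tail

ISSUED = 7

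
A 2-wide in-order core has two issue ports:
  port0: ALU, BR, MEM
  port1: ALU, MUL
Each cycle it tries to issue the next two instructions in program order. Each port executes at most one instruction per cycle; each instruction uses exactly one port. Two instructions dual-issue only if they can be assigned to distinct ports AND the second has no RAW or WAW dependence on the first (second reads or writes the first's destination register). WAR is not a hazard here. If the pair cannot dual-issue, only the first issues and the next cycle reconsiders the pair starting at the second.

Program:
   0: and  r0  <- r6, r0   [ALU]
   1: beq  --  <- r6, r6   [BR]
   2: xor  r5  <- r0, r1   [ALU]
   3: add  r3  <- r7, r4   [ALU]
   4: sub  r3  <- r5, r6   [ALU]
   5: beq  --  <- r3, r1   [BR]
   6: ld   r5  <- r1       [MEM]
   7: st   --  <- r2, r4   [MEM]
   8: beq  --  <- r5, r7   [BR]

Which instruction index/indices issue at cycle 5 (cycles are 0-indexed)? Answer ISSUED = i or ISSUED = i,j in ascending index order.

c0: i0&i1 and.ALU/beq.BR  2-wide
c1: i2&i3 xor.ALU/add.ALU  2-wide
c2: i4 sub.ALU  RAW r3
c3: i5 beq.BR  no-port BR/MEM
c4: i6 ld.MEM  no-port MEM/MEM
c5: i7 st.MEM  no-port MEM/BR
c6: i8 beq.BR  tail

ISSUED = 7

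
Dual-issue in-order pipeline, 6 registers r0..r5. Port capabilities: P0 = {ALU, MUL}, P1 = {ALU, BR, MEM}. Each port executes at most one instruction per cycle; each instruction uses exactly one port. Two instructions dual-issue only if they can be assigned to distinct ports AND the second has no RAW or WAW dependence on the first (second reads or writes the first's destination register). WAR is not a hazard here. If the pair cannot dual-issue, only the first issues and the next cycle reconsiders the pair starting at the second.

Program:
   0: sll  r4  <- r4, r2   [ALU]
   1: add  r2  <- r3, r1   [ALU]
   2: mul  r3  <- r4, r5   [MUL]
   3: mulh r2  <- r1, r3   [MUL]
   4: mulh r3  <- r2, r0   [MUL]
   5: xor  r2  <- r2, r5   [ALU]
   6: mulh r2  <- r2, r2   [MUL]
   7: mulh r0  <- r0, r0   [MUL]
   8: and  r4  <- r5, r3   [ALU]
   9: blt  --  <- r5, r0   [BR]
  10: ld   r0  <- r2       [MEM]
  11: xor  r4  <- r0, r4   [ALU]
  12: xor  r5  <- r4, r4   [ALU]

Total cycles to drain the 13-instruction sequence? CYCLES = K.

[0] i0&i1  sll.ALU;add.ALU  -- pair
[1] i2  mul.MUL  -- no-port MUL/MUL
[2] i3  mulh.MUL  -- no-port MUL/MUL
[3] i4&i5  mulh.MUL;xor.ALU  -- pair
[4] i6  mulh.MUL  -- no-port MUL/MUL
[5] i7&i8  mulh.MUL;and.ALU  -- pair
[6] i9  blt.BR  -- no-port BR/MEM
[7] i10  ld.MEM  -- RAW r0
[8] i11  xor.ALU  -- RAW r4
[9] i12  xor.ALU  -- tail

CYCLES = 10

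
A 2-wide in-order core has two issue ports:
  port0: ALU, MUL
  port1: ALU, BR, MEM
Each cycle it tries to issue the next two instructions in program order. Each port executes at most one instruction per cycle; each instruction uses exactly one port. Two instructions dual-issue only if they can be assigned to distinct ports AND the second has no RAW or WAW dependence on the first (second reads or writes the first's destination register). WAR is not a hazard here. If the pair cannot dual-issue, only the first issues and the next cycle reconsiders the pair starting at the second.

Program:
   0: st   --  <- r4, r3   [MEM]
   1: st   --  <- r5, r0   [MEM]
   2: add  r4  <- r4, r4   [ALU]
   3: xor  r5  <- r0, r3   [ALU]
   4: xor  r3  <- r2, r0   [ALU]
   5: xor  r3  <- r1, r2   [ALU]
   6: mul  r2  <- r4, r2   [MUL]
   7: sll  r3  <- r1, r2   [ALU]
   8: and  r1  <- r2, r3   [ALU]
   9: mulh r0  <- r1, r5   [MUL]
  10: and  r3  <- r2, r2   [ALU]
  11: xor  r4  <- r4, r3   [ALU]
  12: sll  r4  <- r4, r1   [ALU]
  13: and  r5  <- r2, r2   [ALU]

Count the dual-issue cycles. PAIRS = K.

PAIRS = 5

  cy0 -> i0 (st.MEM) no-port MEM/MEM
  cy1 -> i1+i2 (st.MEM add.ALU) dual
  cy2 -> i3+i4 (xor.ALU xor.ALU) dual
  cy3 -> i5+i6 (xor.ALU mul.MUL) dual
  cy4 -> i7 (sll.ALU) RAW r3
  cy5 -> i8 (and.ALU) RAW r1
  cy6 -> i9+i10 (mulh.MUL and.ALU) dual
  cy7 -> i11 (xor.ALU) RAW+WAW r4
  cy8 -> i12+i13 (sll.ALU and.ALU) dual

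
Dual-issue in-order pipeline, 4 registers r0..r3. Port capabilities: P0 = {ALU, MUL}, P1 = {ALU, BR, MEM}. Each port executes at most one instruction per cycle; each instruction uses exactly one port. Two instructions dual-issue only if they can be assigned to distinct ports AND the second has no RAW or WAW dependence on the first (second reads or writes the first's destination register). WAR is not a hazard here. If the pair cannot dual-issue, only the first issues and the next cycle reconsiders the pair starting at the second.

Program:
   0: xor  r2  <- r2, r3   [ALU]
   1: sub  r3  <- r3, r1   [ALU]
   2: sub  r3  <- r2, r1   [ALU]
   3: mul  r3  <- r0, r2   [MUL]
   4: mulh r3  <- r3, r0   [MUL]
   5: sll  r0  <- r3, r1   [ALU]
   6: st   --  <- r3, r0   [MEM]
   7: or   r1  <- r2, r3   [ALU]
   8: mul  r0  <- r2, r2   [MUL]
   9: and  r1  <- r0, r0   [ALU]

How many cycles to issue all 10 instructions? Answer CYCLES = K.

[0] i0&i1  xor/sub  -- dual
[1] i2  sub  -- WAW r3
[2] i3  mul  -- no-port MUL/MUL
[3] i4  mulh  -- RAW r3
[4] i5  sll  -- RAW r0
[5] i6&i7  st/or  -- dual
[6] i8  mul  -- RAW r0
[7] i9  and  -- tail

CYCLES = 8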